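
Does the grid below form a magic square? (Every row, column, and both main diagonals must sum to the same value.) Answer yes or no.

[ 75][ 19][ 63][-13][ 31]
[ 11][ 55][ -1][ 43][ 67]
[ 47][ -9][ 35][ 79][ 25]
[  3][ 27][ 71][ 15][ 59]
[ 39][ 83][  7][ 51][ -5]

Row 1: 75 + 19 + 63 + (-13) + 31 = 175.
Row 2: 11 + 55 + (-1) + 43 + 67 = 175.
Row 3: 47 + (-9) + 35 + 79 + 25 = 177.
Row 4: 3 + 27 + 71 + 15 + 59 = 175.
Row 5: 39 + 83 + 7 + 51 + (-5) = 175.
Column 1: 75 + 11 + 47 + 3 + 39 = 175.
Column 2: 19 + 55 + (-9) + 27 + 83 = 175.
Column 3: 63 + (-1) + 35 + 71 + 7 = 175.
Column 4: -13 + 43 + 79 + 15 + 51 = 175.
Column 5: 31 + 67 + 25 + 59 + (-5) = 177.
Main diagonal: 75 + 55 + 35 + 15 + (-5) = 175.
Anti-diagonal: 31 + 43 + 35 + 27 + 39 = 175.

No — row 2 sums to 175 but column 5 sums to 177.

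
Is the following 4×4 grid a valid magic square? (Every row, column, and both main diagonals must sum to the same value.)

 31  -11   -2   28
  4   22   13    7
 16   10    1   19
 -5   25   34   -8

Yes

Row 1: 31 + (-11) + (-2) + 28 = 46.
Row 2: 4 + 22 + 13 + 7 = 46.
Row 3: 16 + 10 + 1 + 19 = 46.
Row 4: -5 + 25 + 34 + (-8) = 46.
Column 1: 31 + 4 + 16 + (-5) = 46.
Column 2: -11 + 22 + 10 + 25 = 46.
Column 3: -2 + 13 + 1 + 34 = 46.
Column 4: 28 + 7 + 19 + (-8) = 46.
Main diagonal: 31 + 22 + 1 + (-8) = 46.
Anti-diagonal: 28 + 13 + 10 + (-5) = 46.
All lines sum to 46.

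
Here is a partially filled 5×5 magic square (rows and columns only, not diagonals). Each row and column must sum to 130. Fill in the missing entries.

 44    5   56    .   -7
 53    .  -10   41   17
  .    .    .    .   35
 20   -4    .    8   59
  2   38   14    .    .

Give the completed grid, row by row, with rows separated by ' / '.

44 5 56 32 -7 / 53 29 -10 41 17 / 11 62 23 -1 35 / 20 -4 47 8 59 / 2 38 14 50 26

Row 1 must total 130; the given cells sum to 98, so (1,4) = 32.
Row 2: 53 + (-10) + 41 + 17 + ? = 130, so (2,2) = 29.
From row 4, 130 − (20 + (-4) + 8 + 59) gives (4,3) = 47.
Using column 1: 44 + 53 + 20 + 2 + ? → (3,1) = 130 − 119 = 11.
Using column 2: 5 + 29 + (-4) + 38 + ? → (3,2) = 130 − 68 = 62.
Column 3 must total 130; the given cells sum to 107, so (3,3) = 23.
Using column 5: -7 + 17 + 35 + 59 + ? → (5,5) = 130 − 104 = 26.
The remaining cell in row 3 is (3,4) = 130 − 131 = -1.
Row 5: 2 + 38 + 14 + 26 + ? = 130, so (5,4) = 50.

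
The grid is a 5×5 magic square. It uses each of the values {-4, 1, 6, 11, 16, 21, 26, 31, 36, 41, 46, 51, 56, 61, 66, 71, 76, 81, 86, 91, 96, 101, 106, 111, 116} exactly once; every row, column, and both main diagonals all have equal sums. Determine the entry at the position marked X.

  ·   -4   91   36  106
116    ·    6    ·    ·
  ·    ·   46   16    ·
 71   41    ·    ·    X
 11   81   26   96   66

1

The 25 entries sum to 1400, so each line sums to 1400/5 = 280.
Using row 1: -4 + 91 + 36 + 106 + ? → (1,1) = 280 − 229 = 51.
Column 1 must total 280; the given cells sum to 249, so (3,1) = 31.
Column 3 needs 280; the known cells sum to 169, so (4,3) = 111.
Anti-diagonal: 106 + 46 + 41 + 11 + ? = 280, so (2,4) = 76.
Column 4 must total 280; the given cells sum to 224, so (4,4) = 56.
Using main diagonal: 51 + 46 + 56 + 66 + ? → (2,2) = 280 − 219 = 61.
Using row 2: 116 + 61 + 6 + 76 + ? → (2,5) = 280 − 259 = 21.
Using row 4: 71 + 41 + 111 + 56 + ? → (4,5) = 280 − 279 = 1.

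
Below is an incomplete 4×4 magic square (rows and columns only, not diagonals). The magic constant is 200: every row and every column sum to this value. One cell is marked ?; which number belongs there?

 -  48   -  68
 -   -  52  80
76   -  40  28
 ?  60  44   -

72

From row 3, 200 − (76 + 40 + 28) gives (3,2) = 56.
Column 2: 48 + 56 + 60 + ? = 200, so (2,2) = 36.
Column 3 must total 200; the given cells sum to 136, so (1,3) = 64.
Column 4 must total 200; the given cells sum to 176, so (4,4) = 24.
Using row 1: 48 + 64 + 68 + ? → (1,1) = 200 − 180 = 20.
The remaining cell in row 2 is (2,1) = 200 − 168 = 32.
Row 4 needs 200; the known cells sum to 128, so (4,1) = 72.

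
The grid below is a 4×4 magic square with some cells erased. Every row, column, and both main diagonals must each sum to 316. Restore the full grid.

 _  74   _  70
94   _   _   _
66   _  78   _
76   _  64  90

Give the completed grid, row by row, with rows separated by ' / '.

80 74 92 70 / 94 68 82 72 / 66 88 78 84 / 76 86 64 90

Using row 4: 76 + 64 + 90 + ? → (4,2) = 316 − 230 = 86.
Column 1: 94 + 66 + 76 + ? = 316, so (1,1) = 80.
Using main diagonal: 80 + 78 + 90 + ? → (2,2) = 316 − 248 = 68.
The remaining cell in row 1 is (1,3) = 316 − 224 = 92.
The remaining cell in column 2 is (3,2) = 316 − 228 = 88.
Using column 3: 92 + 78 + 64 + ? → (2,3) = 316 − 234 = 82.
From row 2, 316 − (94 + 68 + 82) gives (2,4) = 72.
Using row 3: 66 + 88 + 78 + ? → (3,4) = 316 − 232 = 84.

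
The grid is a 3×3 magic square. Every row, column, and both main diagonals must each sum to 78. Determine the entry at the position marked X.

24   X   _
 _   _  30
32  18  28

34

Column 1 needs 78; the known cells sum to 56, so (2,1) = 22.
The remaining cell in column 3 is (1,3) = 78 − 58 = 20.
From main diagonal, 78 − (24 + 28) gives (2,2) = 26.
From row 1, 78 − (24 + 20) gives (1,2) = 34.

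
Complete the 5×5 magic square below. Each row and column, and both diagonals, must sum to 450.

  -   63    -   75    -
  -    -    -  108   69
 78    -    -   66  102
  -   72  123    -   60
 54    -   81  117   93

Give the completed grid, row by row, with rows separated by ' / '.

Row 5: 54 + 81 + 117 + 93 + ? = 450, so (5,2) = 105.
From column 4, 450 − (75 + 108 + 66 + 117) gives (4,4) = 84.
Column 5 needs 450; the known cells sum to 324, so (1,5) = 126.
Anti-diagonal must total 450; the given cells sum to 360, so (3,3) = 90.
Row 3: 78 + 90 + 66 + 102 + ? = 450, so (3,2) = 114.
Row 4 needs 450; the known cells sum to 339, so (4,1) = 111.
Column 2 must total 450; the given cells sum to 354, so (2,2) = 96.
Using main diagonal: 96 + 90 + 84 + 93 + ? → (1,1) = 450 − 363 = 87.
Row 1 needs 450; the known cells sum to 351, so (1,3) = 99.
The remaining cell in column 1 is (2,1) = 450 − 330 = 120.
The remaining cell in column 3 is (2,3) = 450 − 393 = 57.

87 63 99 75 126 / 120 96 57 108 69 / 78 114 90 66 102 / 111 72 123 84 60 / 54 105 81 117 93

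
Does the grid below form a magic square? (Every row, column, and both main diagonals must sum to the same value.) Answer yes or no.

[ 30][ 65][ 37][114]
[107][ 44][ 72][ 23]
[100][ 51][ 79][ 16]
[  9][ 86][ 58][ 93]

Yes

Row 1: 30 + 65 + 37 + 114 = 246.
Row 2: 107 + 44 + 72 + 23 = 246.
Row 3: 100 + 51 + 79 + 16 = 246.
Row 4: 9 + 86 + 58 + 93 = 246.
Column 1: 30 + 107 + 100 + 9 = 246.
Column 2: 65 + 44 + 51 + 86 = 246.
Column 3: 37 + 72 + 79 + 58 = 246.
Column 4: 114 + 23 + 16 + 93 = 246.
Main diagonal: 30 + 44 + 79 + 93 = 246.
Anti-diagonal: 114 + 72 + 51 + 9 = 246.
All lines sum to 246.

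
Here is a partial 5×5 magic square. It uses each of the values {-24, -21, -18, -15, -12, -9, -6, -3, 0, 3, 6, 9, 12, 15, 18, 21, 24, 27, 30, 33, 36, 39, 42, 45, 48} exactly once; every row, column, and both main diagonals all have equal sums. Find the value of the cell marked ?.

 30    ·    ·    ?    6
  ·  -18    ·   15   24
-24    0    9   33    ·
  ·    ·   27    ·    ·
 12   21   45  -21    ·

-3

The 25 entries sum to 300, so each line sums to 300/5 = 60.
Row 3: -24 + 0 + 9 + 33 + ? = 60, so (3,5) = 42.
Row 5: 12 + 21 + 45 + (-21) + ? = 60, so (5,5) = 3.
Column 5 needs 60; the known cells sum to 75, so (4,5) = -15.
Main diagonal: 30 + (-18) + 9 + 3 + ? = 60, so (4,4) = 36.
Anti-diagonal must total 60; the given cells sum to 42, so (4,2) = 18.
Row 4 needs 60; the known cells sum to 66, so (4,1) = -6.
Using column 1: 30 + (-24) + (-6) + 12 + ? → (2,1) = 60 − 12 = 48.
Column 2 must total 60; the given cells sum to 21, so (1,2) = 39.
Column 4 must total 60; the given cells sum to 63, so (1,4) = -3.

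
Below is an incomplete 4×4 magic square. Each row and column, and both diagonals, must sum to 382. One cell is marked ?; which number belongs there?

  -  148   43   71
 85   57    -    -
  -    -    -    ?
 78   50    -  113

Row 1 must total 382; the given cells sum to 262, so (1,1) = 120.
From row 4, 382 − (78 + 50 + 113) gives (4,3) = 141.
Column 1 must total 382; the given cells sum to 283, so (3,1) = 99.
From column 2, 382 − (148 + 57 + 50) gives (3,2) = 127.
Main diagonal must total 382; the given cells sum to 290, so (3,3) = 92.
Anti-diagonal must total 382; the given cells sum to 276, so (2,3) = 106.
From row 2, 382 − (85 + 57 + 106) gives (2,4) = 134.
Row 3 must total 382; the given cells sum to 318, so (3,4) = 64.

64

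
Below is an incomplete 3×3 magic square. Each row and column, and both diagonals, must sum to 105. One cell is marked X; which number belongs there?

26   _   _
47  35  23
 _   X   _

Column 1: 26 + 47 + ? = 105, so (3,1) = 32.
Using main diagonal: 26 + 35 + ? → (3,3) = 105 − 61 = 44.
Anti-diagonal needs 105; the known cells sum to 67, so (1,3) = 38.
Using row 1: 26 + 38 + ? → (1,2) = 105 − 64 = 41.
Row 3 needs 105; the known cells sum to 76, so (3,2) = 29.

29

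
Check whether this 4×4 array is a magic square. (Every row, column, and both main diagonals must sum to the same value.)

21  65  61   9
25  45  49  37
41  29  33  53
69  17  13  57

Row 1: 21 + 65 + 61 + 9 = 156.
Row 2: 25 + 45 + 49 + 37 = 156.
Row 3: 41 + 29 + 33 + 53 = 156.
Row 4: 69 + 17 + 13 + 57 = 156.
Column 1: 21 + 25 + 41 + 69 = 156.
Column 2: 65 + 45 + 29 + 17 = 156.
Column 3: 61 + 49 + 33 + 13 = 156.
Column 4: 9 + 37 + 53 + 57 = 156.
Main diagonal: 21 + 45 + 33 + 57 = 156.
Anti-diagonal: 9 + 49 + 29 + 69 = 156.
All lines sum to 156.

Yes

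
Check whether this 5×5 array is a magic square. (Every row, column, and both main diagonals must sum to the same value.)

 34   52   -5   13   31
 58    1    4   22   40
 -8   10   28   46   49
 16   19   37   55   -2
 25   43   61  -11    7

Row 1: 34 + 52 + (-5) + 13 + 31 = 125.
Row 2: 58 + 1 + 4 + 22 + 40 = 125.
Row 3: -8 + 10 + 28 + 46 + 49 = 125.
Row 4: 16 + 19 + 37 + 55 + (-2) = 125.
Row 5: 25 + 43 + 61 + (-11) + 7 = 125.
Column 1: 34 + 58 + (-8) + 16 + 25 = 125.
Column 2: 52 + 1 + 10 + 19 + 43 = 125.
Column 3: -5 + 4 + 28 + 37 + 61 = 125.
Column 4: 13 + 22 + 46 + 55 + (-11) = 125.
Column 5: 31 + 40 + 49 + (-2) + 7 = 125.
Main diagonal: 34 + 1 + 28 + 55 + 7 = 125.
Anti-diagonal: 31 + 22 + 28 + 19 + 25 = 125.
All lines sum to 125.

Yes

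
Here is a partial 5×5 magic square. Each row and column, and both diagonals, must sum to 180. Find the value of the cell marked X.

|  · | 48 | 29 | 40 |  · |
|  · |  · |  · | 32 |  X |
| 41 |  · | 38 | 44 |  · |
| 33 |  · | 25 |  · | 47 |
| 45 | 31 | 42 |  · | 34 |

43

Row 5 must total 180; the given cells sum to 152, so (5,4) = 28.
Column 3: 29 + 38 + 25 + 42 + ? = 180, so (2,3) = 46.
Column 4 needs 180; the known cells sum to 144, so (4,4) = 36.
The remaining cell in row 4 is (4,2) = 180 − 141 = 39.
The remaining cell in anti-diagonal is (1,5) = 180 − 154 = 26.
The remaining cell in row 1 is (1,1) = 180 − 143 = 37.
The remaining cell in column 1 is (2,1) = 180 − 156 = 24.
From main diagonal, 180 − (37 + 38 + 36 + 34) gives (2,2) = 35.
The remaining cell in row 2 is (2,5) = 180 − 137 = 43.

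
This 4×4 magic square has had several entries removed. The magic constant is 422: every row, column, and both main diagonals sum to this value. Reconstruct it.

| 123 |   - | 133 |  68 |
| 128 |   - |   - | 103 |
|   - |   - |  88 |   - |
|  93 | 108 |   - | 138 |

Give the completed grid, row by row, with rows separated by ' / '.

123 98 133 68 / 128 73 118 103 / 78 143 88 113 / 93 108 83 138

Row 1 needs 422; the known cells sum to 324, so (1,2) = 98.
The remaining cell in row 4 is (4,3) = 422 − 339 = 83.
Using column 1: 123 + 128 + 93 + ? → (3,1) = 422 − 344 = 78.
Column 3 must total 422; the given cells sum to 304, so (2,3) = 118.
Column 4 must total 422; the given cells sum to 309, so (3,4) = 113.
The remaining cell in main diagonal is (2,2) = 422 − 349 = 73.
Anti-diagonal needs 422; the known cells sum to 279, so (3,2) = 143.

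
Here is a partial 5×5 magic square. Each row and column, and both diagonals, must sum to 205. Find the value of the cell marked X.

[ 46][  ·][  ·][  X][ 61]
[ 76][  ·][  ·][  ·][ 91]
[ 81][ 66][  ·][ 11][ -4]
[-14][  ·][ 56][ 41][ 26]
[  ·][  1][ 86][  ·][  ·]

101

Row 3: 81 + 66 + 11 + (-4) + ? = 205, so (3,3) = 51.
The remaining cell in row 4 is (4,2) = 205 − 109 = 96.
Column 1 needs 205; the known cells sum to 189, so (5,1) = 16.
Using column 5: 61 + 91 + (-4) + 26 + ? → (5,5) = 205 − 174 = 31.
Main diagonal needs 205; the known cells sum to 169, so (2,2) = 36.
From anti-diagonal, 205 − (61 + 51 + 96 + 16) gives (2,4) = -19.
Row 2 must total 205; the given cells sum to 184, so (2,3) = 21.
Using row 5: 16 + 1 + 86 + 31 + ? → (5,4) = 205 − 134 = 71.
Column 2: 36 + 66 + 96 + 1 + ? = 205, so (1,2) = 6.
Column 3 needs 205; the known cells sum to 214, so (1,3) = -9.
Using column 4: -19 + 11 + 41 + 71 + ? → (1,4) = 205 − 104 = 101.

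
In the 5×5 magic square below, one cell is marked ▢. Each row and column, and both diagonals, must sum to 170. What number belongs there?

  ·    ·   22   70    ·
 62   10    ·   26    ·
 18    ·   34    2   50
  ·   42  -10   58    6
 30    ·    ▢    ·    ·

46

The remaining cell in row 3 is (3,2) = 170 − 104 = 66.
Row 4 must total 170; the given cells sum to 96, so (4,1) = 74.
From column 1, 170 − (62 + 18 + 74 + 30) gives (1,1) = -14.
From column 4, 170 − (70 + 26 + 2 + 58) gives (5,4) = 14.
The remaining cell in main diagonal is (5,5) = 170 − 88 = 82.
The remaining cell in anti-diagonal is (1,5) = 170 − 132 = 38.
Row 1 must total 170; the given cells sum to 116, so (1,2) = 54.
The remaining cell in column 2 is (5,2) = 170 − 172 = -2.
Column 5: 38 + 50 + 6 + 82 + ? = 170, so (2,5) = -6.
Row 2 must total 170; the given cells sum to 92, so (2,3) = 78.
Row 5 needs 170; the known cells sum to 124, so (5,3) = 46.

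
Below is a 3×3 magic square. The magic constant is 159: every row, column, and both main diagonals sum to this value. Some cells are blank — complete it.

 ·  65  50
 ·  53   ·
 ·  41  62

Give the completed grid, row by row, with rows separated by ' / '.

44 65 50 / 59 53 47 / 56 41 62

Row 1: 65 + 50 + ? = 159, so (1,1) = 44.
Using row 3: 41 + 62 + ? → (3,1) = 159 − 103 = 56.
The remaining cell in column 1 is (2,1) = 159 − 100 = 59.
Using column 3: 50 + 62 + ? → (2,3) = 159 − 112 = 47.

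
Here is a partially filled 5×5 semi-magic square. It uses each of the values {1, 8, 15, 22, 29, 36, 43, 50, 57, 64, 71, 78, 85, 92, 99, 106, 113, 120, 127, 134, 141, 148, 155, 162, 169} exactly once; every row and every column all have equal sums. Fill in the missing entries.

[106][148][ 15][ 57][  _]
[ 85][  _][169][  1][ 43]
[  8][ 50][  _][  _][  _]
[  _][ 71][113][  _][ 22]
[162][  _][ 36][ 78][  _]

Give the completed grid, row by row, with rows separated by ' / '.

The 25 entries sum to 2125, so each line sums to 2125/5 = 425.
Row 1 must total 425; the given cells sum to 326, so (1,5) = 99.
Row 2: 85 + 169 + 1 + 43 + ? = 425, so (2,2) = 127.
Column 1: 106 + 85 + 8 + 162 + ? = 425, so (4,1) = 64.
The remaining cell in column 2 is (5,2) = 425 − 396 = 29.
Column 3 must total 425; the given cells sum to 333, so (3,3) = 92.
Row 4 needs 425; the known cells sum to 270, so (4,4) = 155.
Row 5 needs 425; the known cells sum to 305, so (5,5) = 120.
Column 4: 57 + 1 + 155 + 78 + ? = 425, so (3,4) = 134.
Column 5 needs 425; the known cells sum to 284, so (3,5) = 141.

106 148 15 57 99 / 85 127 169 1 43 / 8 50 92 134 141 / 64 71 113 155 22 / 162 29 36 78 120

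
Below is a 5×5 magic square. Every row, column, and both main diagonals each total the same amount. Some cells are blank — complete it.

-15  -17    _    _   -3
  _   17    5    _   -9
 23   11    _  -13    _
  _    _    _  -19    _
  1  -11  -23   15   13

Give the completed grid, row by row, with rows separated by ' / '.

-15 -17 21 9 -3 / -21 17 5 3 -9 / 23 11 -1 -13 -25 / 7 -5 -7 -19 19 / 1 -11 -23 15 13

Row 5 is already complete: 1 + -11 + -23 + 15 + 13 = -5, so that is the magic constant.
Column 2 needs -5; the known cells sum to 0, so (4,2) = -5.
Main diagonal needs -5; the known cells sum to -4, so (3,3) = -1.
The remaining cell in anti-diagonal is (2,4) = -5 − (-8) = 3.
The remaining cell in row 2 is (2,1) = -5 − 16 = -21.
Row 3 must total -5; the given cells sum to 20, so (3,5) = -25.
Column 1 must total -5; the given cells sum to -12, so (4,1) = 7.
Using column 4: 3 + (-13) + (-19) + 15 + ? → (1,4) = -5 − (-14) = 9.
Using column 5: -3 + (-9) + (-25) + 13 + ? → (4,5) = -5 − (-24) = 19.
Row 1: -15 + (-17) + 9 + (-3) + ? = -5, so (1,3) = 21.
Row 4 needs -5; the known cells sum to 2, so (4,3) = -7.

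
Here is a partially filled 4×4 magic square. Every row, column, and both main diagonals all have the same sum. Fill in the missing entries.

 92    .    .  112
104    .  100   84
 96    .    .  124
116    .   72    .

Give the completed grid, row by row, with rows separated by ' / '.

92 76 128 112 / 104 120 100 84 / 96 80 108 124 / 116 132 72 88

Column 1 is already complete: 92 + 104 + 96 + 116 = 408, so that is the magic constant.
Row 2 must total 408; the given cells sum to 288, so (2,2) = 120.
Column 4: 112 + 84 + 124 + ? = 408, so (4,4) = 88.
Main diagonal must total 408; the given cells sum to 300, so (3,3) = 108.
Using anti-diagonal: 112 + 100 + 116 + ? → (3,2) = 408 − 328 = 80.
Row 4 needs 408; the known cells sum to 276, so (4,2) = 132.
Using column 2: 120 + 80 + 132 + ? → (1,2) = 408 − 332 = 76.
Column 3: 100 + 108 + 72 + ? = 408, so (1,3) = 128.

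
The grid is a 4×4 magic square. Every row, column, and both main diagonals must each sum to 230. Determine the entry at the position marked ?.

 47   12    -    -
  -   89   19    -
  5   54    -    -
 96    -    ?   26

33

The remaining cell in column 1 is (2,1) = 230 − 148 = 82.
The remaining cell in column 2 is (4,2) = 230 − 155 = 75.
Main diagonal needs 230; the known cells sum to 162, so (3,3) = 68.
Anti-diagonal: 19 + 54 + 96 + ? = 230, so (1,4) = 61.
Using row 1: 47 + 12 + 61 + ? → (1,3) = 230 − 120 = 110.
Row 2 must total 230; the given cells sum to 190, so (2,4) = 40.
The remaining cell in row 3 is (3,4) = 230 − 127 = 103.
Row 4 must total 230; the given cells sum to 197, so (4,3) = 33.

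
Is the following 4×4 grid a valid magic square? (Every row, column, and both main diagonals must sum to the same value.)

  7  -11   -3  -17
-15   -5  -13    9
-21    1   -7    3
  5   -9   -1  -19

Row 1: 7 + (-11) + (-3) + (-17) = -24.
Row 2: -15 + (-5) + (-13) + 9 = -24.
Row 3: -21 + 1 + (-7) + 3 = -24.
Row 4: 5 + (-9) + (-1) + (-19) = -24.
Column 1: 7 + (-15) + (-21) + 5 = -24.
Column 2: -11 + (-5) + 1 + (-9) = -24.
Column 3: -3 + (-13) + (-7) + (-1) = -24.
Column 4: -17 + 9 + 3 + (-19) = -24.
Main diagonal: 7 + (-5) + (-7) + (-19) = -24.
Anti-diagonal: -17 + (-13) + 1 + 5 = -24.
All lines sum to -24.

Yes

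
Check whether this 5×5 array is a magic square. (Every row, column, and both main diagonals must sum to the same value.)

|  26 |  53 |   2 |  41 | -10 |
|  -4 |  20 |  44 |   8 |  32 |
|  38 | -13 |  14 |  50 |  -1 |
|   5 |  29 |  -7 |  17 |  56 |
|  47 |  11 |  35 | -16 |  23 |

No — anti-diagonal sums to 88 but main diagonal sums to 100.

Row 1: 26 + 53 + 2 + 41 + (-10) = 112.
Row 2: -4 + 20 + 44 + 8 + 32 = 100.
Row 3: 38 + (-13) + 14 + 50 + (-1) = 88.
Row 4: 5 + 29 + (-7) + 17 + 56 = 100.
Row 5: 47 + 11 + 35 + (-16) + 23 = 100.
Column 1: 26 + (-4) + 38 + 5 + 47 = 112.
Column 2: 53 + 20 + (-13) + 29 + 11 = 100.
Column 3: 2 + 44 + 14 + (-7) + 35 = 88.
Column 4: 41 + 8 + 50 + 17 + (-16) = 100.
Column 5: -10 + 32 + (-1) + 56 + 23 = 100.
Main diagonal: 26 + 20 + 14 + 17 + 23 = 100.
Anti-diagonal: -10 + 8 + 14 + 29 + 47 = 88.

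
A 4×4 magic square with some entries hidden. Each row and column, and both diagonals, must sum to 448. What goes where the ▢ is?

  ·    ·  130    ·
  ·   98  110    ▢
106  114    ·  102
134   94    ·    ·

118

From row 3, 448 − (106 + 114 + 102) gives (3,3) = 126.
From column 2, 448 − (98 + 114 + 94) gives (1,2) = 142.
Column 3 must total 448; the given cells sum to 366, so (4,3) = 82.
Using anti-diagonal: 110 + 114 + 134 + ? → (1,4) = 448 − 358 = 90.
Row 1: 142 + 130 + 90 + ? = 448, so (1,1) = 86.
Row 4 needs 448; the known cells sum to 310, so (4,4) = 138.
Using column 1: 86 + 106 + 134 + ? → (2,1) = 448 − 326 = 122.
From column 4, 448 − (90 + 102 + 138) gives (2,4) = 118.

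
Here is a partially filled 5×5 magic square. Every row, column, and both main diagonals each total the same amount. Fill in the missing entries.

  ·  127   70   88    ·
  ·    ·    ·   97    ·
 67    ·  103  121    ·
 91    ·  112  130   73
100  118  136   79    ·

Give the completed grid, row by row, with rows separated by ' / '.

124 127 70 88 106 / 133 76 94 97 115 / 67 85 103 121 139 / 91 109 112 130 73 / 100 118 136 79 82

Column 4 is already complete: 88 + 97 + 121 + 130 + 79 = 515, so that is the magic constant.
Row 4: 91 + 112 + 130 + 73 + ? = 515, so (4,2) = 109.
The remaining cell in row 5 is (5,5) = 515 − 433 = 82.
From column 3, 515 − (70 + 103 + 112 + 136) gives (2,3) = 94.
Anti-diagonal: 97 + 103 + 109 + 100 + ? = 515, so (1,5) = 106.
From row 1, 515 − (127 + 70 + 88 + 106) gives (1,1) = 124.
Column 1 must total 515; the given cells sum to 382, so (2,1) = 133.
Main diagonal needs 515; the known cells sum to 439, so (2,2) = 76.
From row 2, 515 − (133 + 76 + 94 + 97) gives (2,5) = 115.
Column 2: 127 + 76 + 109 + 118 + ? = 515, so (3,2) = 85.
From column 5, 515 − (106 + 115 + 73 + 82) gives (3,5) = 139.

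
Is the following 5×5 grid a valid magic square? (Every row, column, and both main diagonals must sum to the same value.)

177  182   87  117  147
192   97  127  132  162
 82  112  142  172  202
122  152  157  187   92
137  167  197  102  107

Yes

Row 1: 177 + 182 + 87 + 117 + 147 = 710.
Row 2: 192 + 97 + 127 + 132 + 162 = 710.
Row 3: 82 + 112 + 142 + 172 + 202 = 710.
Row 4: 122 + 152 + 157 + 187 + 92 = 710.
Row 5: 137 + 167 + 197 + 102 + 107 = 710.
Column 1: 177 + 192 + 82 + 122 + 137 = 710.
Column 2: 182 + 97 + 112 + 152 + 167 = 710.
Column 3: 87 + 127 + 142 + 157 + 197 = 710.
Column 4: 117 + 132 + 172 + 187 + 102 = 710.
Column 5: 147 + 162 + 202 + 92 + 107 = 710.
Main diagonal: 177 + 97 + 142 + 187 + 107 = 710.
Anti-diagonal: 147 + 132 + 142 + 152 + 137 = 710.
All lines sum to 710.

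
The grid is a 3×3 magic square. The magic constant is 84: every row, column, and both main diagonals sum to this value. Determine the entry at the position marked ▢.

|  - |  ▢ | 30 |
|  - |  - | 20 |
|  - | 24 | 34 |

Row 3 needs 84; the known cells sum to 58, so (3,1) = 26.
The remaining cell in anti-diagonal is (2,2) = 84 − 56 = 28.
Row 2 must total 84; the given cells sum to 48, so (2,1) = 36.
Column 1: 36 + 26 + ? = 84, so (1,1) = 22.
Column 2: 28 + 24 + ? = 84, so (1,2) = 32.

32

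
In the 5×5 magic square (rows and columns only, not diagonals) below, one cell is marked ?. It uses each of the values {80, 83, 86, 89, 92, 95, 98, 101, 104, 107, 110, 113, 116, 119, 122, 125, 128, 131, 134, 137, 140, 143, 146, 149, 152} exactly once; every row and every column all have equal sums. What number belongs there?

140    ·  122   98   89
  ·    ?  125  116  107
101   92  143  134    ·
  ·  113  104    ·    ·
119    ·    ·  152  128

The 25 entries sum to 2900, so each line sums to 2900/5 = 580.
Row 1: 140 + 122 + 98 + 89 + ? = 580, so (1,2) = 131.
From row 3, 580 − (101 + 92 + 143 + 134) gives (3,5) = 110.
From column 3, 580 − (122 + 125 + 143 + 104) gives (5,3) = 86.
Column 4 must total 580; the given cells sum to 500, so (4,4) = 80.
From column 5, 580 − (89 + 107 + 110 + 128) gives (4,5) = 146.
Row 4: 113 + 104 + 80 + 146 + ? = 580, so (4,1) = 137.
Row 5 must total 580; the given cells sum to 485, so (5,2) = 95.
Column 1 must total 580; the given cells sum to 497, so (2,1) = 83.
Column 2: 131 + 92 + 113 + 95 + ? = 580, so (2,2) = 149.

149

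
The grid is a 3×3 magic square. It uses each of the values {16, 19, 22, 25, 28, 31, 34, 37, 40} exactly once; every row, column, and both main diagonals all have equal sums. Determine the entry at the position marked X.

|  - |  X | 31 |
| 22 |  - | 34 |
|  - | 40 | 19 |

The 9 entries sum to 252, so each line sums to 252/3 = 84.
The remaining cell in row 2 is (2,2) = 84 − 56 = 28.
The remaining cell in row 3 is (3,1) = 84 − 59 = 25.
The remaining cell in column 1 is (1,1) = 84 − 47 = 37.
The remaining cell in column 2 is (1,2) = 84 − 68 = 16.

16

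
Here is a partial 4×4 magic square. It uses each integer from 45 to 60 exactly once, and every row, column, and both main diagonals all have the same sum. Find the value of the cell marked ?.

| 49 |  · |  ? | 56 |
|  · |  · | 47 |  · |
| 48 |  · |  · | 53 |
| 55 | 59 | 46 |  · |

60

The entries are 45 through 60, which sum to 840, so each line sums to 840/4 = 210.
Using row 4: 55 + 59 + 46 + ? → (4,4) = 210 − 160 = 50.
From column 1, 210 − (49 + 48 + 55) gives (2,1) = 58.
From column 4, 210 − (56 + 53 + 50) gives (2,4) = 51.
Using anti-diagonal: 56 + 47 + 55 + ? → (3,2) = 210 − 158 = 52.
The remaining cell in row 2 is (2,2) = 210 − 156 = 54.
The remaining cell in row 3 is (3,3) = 210 − 153 = 57.
The remaining cell in column 2 is (1,2) = 210 − 165 = 45.
Column 3 must total 210; the given cells sum to 150, so (1,3) = 60.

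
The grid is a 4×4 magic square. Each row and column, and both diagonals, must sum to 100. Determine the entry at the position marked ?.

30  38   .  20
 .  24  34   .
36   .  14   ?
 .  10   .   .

The remaining cell in row 1 is (1,3) = 100 − 88 = 12.
From column 2, 100 − (38 + 24 + 10) gives (3,2) = 28.
Using column 3: 12 + 34 + 14 + ? → (4,3) = 100 − 60 = 40.
Main diagonal: 30 + 24 + 14 + ? = 100, so (4,4) = 32.
The remaining cell in anti-diagonal is (4,1) = 100 − 82 = 18.
Row 3: 36 + 28 + 14 + ? = 100, so (3,4) = 22.

22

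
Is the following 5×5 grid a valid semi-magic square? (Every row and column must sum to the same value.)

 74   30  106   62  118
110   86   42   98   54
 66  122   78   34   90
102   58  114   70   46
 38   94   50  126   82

Row 1: 74 + 30 + 106 + 62 + 118 = 390.
Row 2: 110 + 86 + 42 + 98 + 54 = 390.
Row 3: 66 + 122 + 78 + 34 + 90 = 390.
Row 4: 102 + 58 + 114 + 70 + 46 = 390.
Row 5: 38 + 94 + 50 + 126 + 82 = 390.
Column 1: 74 + 110 + 66 + 102 + 38 = 390.
Column 2: 30 + 86 + 122 + 58 + 94 = 390.
Column 3: 106 + 42 + 78 + 114 + 50 = 390.
Column 4: 62 + 98 + 34 + 70 + 126 = 390.
Column 5: 118 + 54 + 90 + 46 + 82 = 390.
All lines sum to 390.

Yes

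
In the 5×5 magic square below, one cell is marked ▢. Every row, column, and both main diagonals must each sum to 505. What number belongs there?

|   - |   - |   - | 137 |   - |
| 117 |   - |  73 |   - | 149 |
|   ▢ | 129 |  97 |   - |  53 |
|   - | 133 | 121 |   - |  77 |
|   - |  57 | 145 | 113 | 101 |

Row 5: 57 + 145 + 113 + 101 + ? = 505, so (5,1) = 89.
Column 3: 73 + 97 + 121 + 145 + ? = 505, so (1,3) = 69.
Column 5: 149 + 53 + 77 + 101 + ? = 505, so (1,5) = 125.
From anti-diagonal, 505 − (125 + 97 + 133 + 89) gives (2,4) = 61.
Using row 2: 117 + 73 + 61 + 149 + ? → (2,2) = 505 − 400 = 105.
The remaining cell in column 2 is (1,2) = 505 − 424 = 81.
Row 1 needs 505; the known cells sum to 412, so (1,1) = 93.
The remaining cell in main diagonal is (4,4) = 505 − 396 = 109.
Row 4 must total 505; the given cells sum to 440, so (4,1) = 65.
Using column 1: 93 + 117 + 65 + 89 + ? → (3,1) = 505 − 364 = 141.

141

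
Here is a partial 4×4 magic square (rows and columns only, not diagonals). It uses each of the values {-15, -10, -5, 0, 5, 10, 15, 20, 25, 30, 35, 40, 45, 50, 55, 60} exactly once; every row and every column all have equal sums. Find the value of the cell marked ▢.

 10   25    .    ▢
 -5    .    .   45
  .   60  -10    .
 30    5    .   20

40

The 16 entries sum to 360, so each line sums to 360/4 = 90.
Using row 4: 30 + 5 + 20 + ? → (4,3) = 90 − 55 = 35.
Column 1 must total 90; the given cells sum to 35, so (3,1) = 55.
The remaining cell in column 2 is (2,2) = 90 − 90 = 0.
From row 2, 90 − (-5 + 0 + 45) gives (2,3) = 50.
Row 3 must total 90; the given cells sum to 105, so (3,4) = -15.
Using column 3: 50 + (-10) + 35 + ? → (1,3) = 90 − 75 = 15.
Using column 4: 45 + (-15) + 20 + ? → (1,4) = 90 − 50 = 40.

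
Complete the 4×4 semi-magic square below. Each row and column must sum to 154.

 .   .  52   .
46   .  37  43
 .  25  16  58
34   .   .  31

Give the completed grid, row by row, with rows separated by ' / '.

Row 2: 46 + 37 + 43 + ? = 154, so (2,2) = 28.
Row 3: 25 + 16 + 58 + ? = 154, so (3,1) = 55.
Column 1: 46 + 55 + 34 + ? = 154, so (1,1) = 19.
Column 3 must total 154; the given cells sum to 105, so (4,3) = 49.
From column 4, 154 − (43 + 58 + 31) gives (1,4) = 22.
The remaining cell in row 1 is (1,2) = 154 − 93 = 61.
Row 4: 34 + 49 + 31 + ? = 154, so (4,2) = 40.

19 61 52 22 / 46 28 37 43 / 55 25 16 58 / 34 40 49 31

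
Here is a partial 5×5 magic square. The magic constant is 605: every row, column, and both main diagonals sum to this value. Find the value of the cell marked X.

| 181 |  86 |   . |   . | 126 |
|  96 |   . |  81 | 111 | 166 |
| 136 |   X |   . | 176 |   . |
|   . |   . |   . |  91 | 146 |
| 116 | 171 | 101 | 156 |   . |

66

The remaining cell in row 2 is (2,2) = 605 − 454 = 151.
Row 5 needs 605; the known cells sum to 544, so (5,5) = 61.
Column 1 needs 605; the known cells sum to 529, so (4,1) = 76.
Column 4: 111 + 176 + 91 + 156 + ? = 605, so (1,4) = 71.
From column 5, 605 − (126 + 166 + 146 + 61) gives (3,5) = 106.
The remaining cell in main diagonal is (3,3) = 605 − 484 = 121.
Anti-diagonal: 126 + 111 + 121 + 116 + ? = 605, so (4,2) = 131.
Row 1 needs 605; the known cells sum to 464, so (1,3) = 141.
From row 3, 605 − (136 + 121 + 176 + 106) gives (3,2) = 66.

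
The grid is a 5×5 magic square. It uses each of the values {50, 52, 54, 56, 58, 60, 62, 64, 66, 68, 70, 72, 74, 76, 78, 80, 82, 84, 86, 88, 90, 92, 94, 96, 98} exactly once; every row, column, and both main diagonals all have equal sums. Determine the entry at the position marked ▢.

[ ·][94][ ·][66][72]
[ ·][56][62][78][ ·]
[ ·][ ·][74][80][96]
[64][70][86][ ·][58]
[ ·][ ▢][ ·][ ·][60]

82

The 25 entries sum to 1850, so each line sums to 1850/5 = 370.
From row 4, 370 − (64 + 70 + 86 + 58) gives (4,4) = 92.
From column 4, 370 − (66 + 78 + 80 + 92) gives (5,4) = 54.
Column 5 needs 370; the known cells sum to 286, so (2,5) = 84.
Using main diagonal: 56 + 74 + 92 + 60 + ? → (1,1) = 370 − 282 = 88.
Using anti-diagonal: 72 + 78 + 74 + 70 + ? → (5,1) = 370 − 294 = 76.
From row 1, 370 − (88 + 94 + 66 + 72) gives (1,3) = 50.
Row 2 needs 370; the known cells sum to 280, so (2,1) = 90.
From column 1, 370 − (88 + 90 + 64 + 76) gives (3,1) = 52.
Using column 3: 50 + 62 + 74 + 86 + ? → (5,3) = 370 − 272 = 98.
Row 3 must total 370; the given cells sum to 302, so (3,2) = 68.
Row 5 needs 370; the known cells sum to 288, so (5,2) = 82.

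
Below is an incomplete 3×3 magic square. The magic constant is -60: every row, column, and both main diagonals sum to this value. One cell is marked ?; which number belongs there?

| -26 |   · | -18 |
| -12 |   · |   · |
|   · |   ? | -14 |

-24

Using row 1: -26 + (-18) + ? → (1,2) = -60 − (-44) = -16.
Column 1: -26 + (-12) + ? = -60, so (3,1) = -22.
Column 3 needs -60; the known cells sum to -32, so (2,3) = -28.
Main diagonal must total -60; the given cells sum to -40, so (2,2) = -20.
Row 3 needs -60; the known cells sum to -36, so (3,2) = -24.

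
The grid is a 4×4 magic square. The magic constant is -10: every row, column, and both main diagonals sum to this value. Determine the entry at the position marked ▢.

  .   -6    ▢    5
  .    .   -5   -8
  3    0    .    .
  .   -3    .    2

-2

Column 2: -6 + 0 + (-3) + ? = -10, so (2,2) = -1.
Using column 4: 5 + (-8) + 2 + ? → (3,4) = -10 − (-1) = -9.
Anti-diagonal must total -10; the given cells sum to 0, so (4,1) = -10.
Row 2 must total -10; the given cells sum to -14, so (2,1) = 4.
The remaining cell in row 3 is (3,3) = -10 − (-6) = -4.
Row 4 needs -10; the known cells sum to -11, so (4,3) = 1.
Column 1 needs -10; the known cells sum to -3, so (1,1) = -7.
Column 3 must total -10; the given cells sum to -8, so (1,3) = -2.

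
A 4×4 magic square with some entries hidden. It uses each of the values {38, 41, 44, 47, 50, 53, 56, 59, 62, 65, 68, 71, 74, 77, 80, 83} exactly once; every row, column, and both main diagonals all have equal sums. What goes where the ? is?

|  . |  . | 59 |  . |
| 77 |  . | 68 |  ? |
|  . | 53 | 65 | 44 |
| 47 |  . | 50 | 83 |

41

The 16 entries sum to 968, so each line sums to 968/4 = 242.
From row 3, 242 − (53 + 65 + 44) gives (3,1) = 80.
The remaining cell in row 4 is (4,2) = 242 − 180 = 62.
Column 1 needs 242; the known cells sum to 204, so (1,1) = 38.
From main diagonal, 242 − (38 + 65 + 83) gives (2,2) = 56.
Anti-diagonal must total 242; the given cells sum to 168, so (1,4) = 74.
Row 1 needs 242; the known cells sum to 171, so (1,2) = 71.
The remaining cell in row 2 is (2,4) = 242 − 201 = 41.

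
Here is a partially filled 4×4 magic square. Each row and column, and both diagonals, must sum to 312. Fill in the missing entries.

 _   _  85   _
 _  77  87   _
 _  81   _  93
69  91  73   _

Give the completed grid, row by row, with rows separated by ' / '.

89 63 85 75 / 83 77 87 65 / 71 81 67 93 / 69 91 73 79

Row 4: 69 + 91 + 73 + ? = 312, so (4,4) = 79.
From column 2, 312 − (77 + 81 + 91) gives (1,2) = 63.
Column 3 needs 312; the known cells sum to 245, so (3,3) = 67.
The remaining cell in main diagonal is (1,1) = 312 − 223 = 89.
Anti-diagonal: 87 + 81 + 69 + ? = 312, so (1,4) = 75.
From row 3, 312 − (81 + 67 + 93) gives (3,1) = 71.
Column 1: 89 + 71 + 69 + ? = 312, so (2,1) = 83.
The remaining cell in column 4 is (2,4) = 312 − 247 = 65.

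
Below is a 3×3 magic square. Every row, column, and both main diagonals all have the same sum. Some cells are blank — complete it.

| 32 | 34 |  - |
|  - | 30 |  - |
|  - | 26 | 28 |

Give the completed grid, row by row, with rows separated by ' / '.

Column 2 is already complete: 34 + 30 + 26 = 90, so that is the magic constant.
The remaining cell in row 1 is (1,3) = 90 − 66 = 24.
The remaining cell in row 3 is (3,1) = 90 − 54 = 36.
From column 1, 90 − (32 + 36) gives (2,1) = 22.
The remaining cell in column 3 is (2,3) = 90 − 52 = 38.

32 34 24 / 22 30 38 / 36 26 28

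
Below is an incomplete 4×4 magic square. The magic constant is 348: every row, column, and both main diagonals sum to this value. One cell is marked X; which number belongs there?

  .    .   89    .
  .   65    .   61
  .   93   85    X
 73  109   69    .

The remaining cell in row 4 is (4,4) = 348 − 251 = 97.
From column 2, 348 − (65 + 93 + 109) gives (1,2) = 81.
Column 3 must total 348; the given cells sum to 243, so (2,3) = 105.
From main diagonal, 348 − (65 + 85 + 97) gives (1,1) = 101.
Anti-diagonal needs 348; the known cells sum to 271, so (1,4) = 77.
Row 2 must total 348; the given cells sum to 231, so (2,1) = 117.
The remaining cell in column 1 is (3,1) = 348 − 291 = 57.
Column 4 needs 348; the known cells sum to 235, so (3,4) = 113.

113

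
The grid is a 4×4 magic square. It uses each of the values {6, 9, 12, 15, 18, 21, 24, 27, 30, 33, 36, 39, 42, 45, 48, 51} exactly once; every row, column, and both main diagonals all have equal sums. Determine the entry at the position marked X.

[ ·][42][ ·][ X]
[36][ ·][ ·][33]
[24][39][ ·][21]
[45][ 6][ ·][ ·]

12

The 16 entries sum to 456, so each line sums to 456/4 = 114.
Row 3 needs 114; the known cells sum to 84, so (3,3) = 30.
Column 1 must total 114; the given cells sum to 105, so (1,1) = 9.
Column 2 needs 114; the known cells sum to 87, so (2,2) = 27.
Main diagonal: 9 + 27 + 30 + ? = 114, so (4,4) = 48.
Row 2 must total 114; the given cells sum to 96, so (2,3) = 18.
Row 4 must total 114; the given cells sum to 99, so (4,3) = 15.
Using column 3: 18 + 30 + 15 + ? → (1,3) = 114 − 63 = 51.
Column 4 must total 114; the given cells sum to 102, so (1,4) = 12.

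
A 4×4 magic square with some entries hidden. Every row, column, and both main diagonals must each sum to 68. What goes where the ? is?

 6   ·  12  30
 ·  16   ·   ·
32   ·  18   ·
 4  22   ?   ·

Row 1 must total 68; the given cells sum to 48, so (1,2) = 20.
Using column 1: 6 + 32 + 4 + ? → (2,1) = 68 − 42 = 26.
Column 2 must total 68; the given cells sum to 58, so (3,2) = 10.
Main diagonal needs 68; the known cells sum to 40, so (4,4) = 28.
Anti-diagonal must total 68; the given cells sum to 44, so (2,3) = 24.
Using row 2: 26 + 16 + 24 + ? → (2,4) = 68 − 66 = 2.
Row 3 needs 68; the known cells sum to 60, so (3,4) = 8.
Row 4: 4 + 22 + 28 + ? = 68, so (4,3) = 14.

14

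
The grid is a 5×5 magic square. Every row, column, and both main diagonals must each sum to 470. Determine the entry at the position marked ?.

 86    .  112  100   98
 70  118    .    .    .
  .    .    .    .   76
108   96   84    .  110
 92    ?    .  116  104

80

The remaining cell in row 1 is (1,2) = 470 − 396 = 74.
Row 4 needs 470; the known cells sum to 398, so (4,4) = 72.
The remaining cell in column 1 is (3,1) = 470 − 356 = 114.
Column 5 needs 470; the known cells sum to 388, so (2,5) = 82.
The remaining cell in main diagonal is (3,3) = 470 − 380 = 90.
Anti-diagonal must total 470; the given cells sum to 376, so (2,4) = 94.
Row 2 needs 470; the known cells sum to 364, so (2,3) = 106.
The remaining cell in column 3 is (5,3) = 470 − 392 = 78.
Using column 4: 100 + 94 + 72 + 116 + ? → (3,4) = 470 − 382 = 88.
Row 3: 114 + 90 + 88 + 76 + ? = 470, so (3,2) = 102.
Using row 5: 92 + 78 + 116 + 104 + ? → (5,2) = 470 − 390 = 80.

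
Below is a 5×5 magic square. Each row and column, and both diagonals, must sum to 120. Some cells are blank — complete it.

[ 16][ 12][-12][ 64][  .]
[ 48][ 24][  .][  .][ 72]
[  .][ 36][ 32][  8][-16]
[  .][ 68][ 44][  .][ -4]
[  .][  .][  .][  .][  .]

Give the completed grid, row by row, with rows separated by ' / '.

Row 1 must total 120; the given cells sum to 80, so (1,5) = 40.
Row 3 must total 120; the given cells sum to 60, so (3,1) = 60.
From column 2, 120 − (12 + 24 + 36 + 68) gives (5,2) = -20.
Using column 5: 40 + 72 + (-16) + (-4) + ? → (5,5) = 120 − 92 = 28.
Main diagonal needs 120; the known cells sum to 100, so (4,4) = 20.
Row 4 must total 120; the given cells sum to 128, so (4,1) = -8.
The remaining cell in column 1 is (5,1) = 120 − 116 = 4.
The remaining cell in anti-diagonal is (2,4) = 120 − 144 = -24.
Row 2: 48 + 24 + (-24) + 72 + ? = 120, so (2,3) = 0.
The remaining cell in column 3 is (5,3) = 120 − 64 = 56.
Column 4 must total 120; the given cells sum to 68, so (5,4) = 52.

16 12 -12 64 40 / 48 24 0 -24 72 / 60 36 32 8 -16 / -8 68 44 20 -4 / 4 -20 56 52 28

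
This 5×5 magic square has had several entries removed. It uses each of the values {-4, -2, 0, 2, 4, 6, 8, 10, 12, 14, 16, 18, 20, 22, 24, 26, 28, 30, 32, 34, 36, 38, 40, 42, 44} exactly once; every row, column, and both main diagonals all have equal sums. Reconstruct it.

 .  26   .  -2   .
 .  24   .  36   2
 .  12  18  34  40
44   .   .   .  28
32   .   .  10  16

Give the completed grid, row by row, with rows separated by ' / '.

The 25 entries sum to 500, so each line sums to 500/5 = 100.
The remaining cell in row 3 is (3,1) = 100 − 104 = -4.
Column 4 needs 100; the known cells sum to 78, so (4,4) = 22.
Using column 5: 2 + 40 + 28 + 16 + ? → (1,5) = 100 − 86 = 14.
From main diagonal, 100 − (24 + 18 + 22 + 16) gives (1,1) = 20.
The remaining cell in anti-diagonal is (4,2) = 100 − 100 = 0.
Using row 1: 20 + 26 + (-2) + 14 + ? → (1,3) = 100 − 58 = 42.
Row 4: 44 + 0 + 22 + 28 + ? = 100, so (4,3) = 6.
The remaining cell in column 1 is (2,1) = 100 − 92 = 8.
The remaining cell in column 2 is (5,2) = 100 − 62 = 38.
From row 2, 100 − (8 + 24 + 36 + 2) gives (2,3) = 30.
Row 5 needs 100; the known cells sum to 96, so (5,3) = 4.

20 26 42 -2 14 / 8 24 30 36 2 / -4 12 18 34 40 / 44 0 6 22 28 / 32 38 4 10 16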